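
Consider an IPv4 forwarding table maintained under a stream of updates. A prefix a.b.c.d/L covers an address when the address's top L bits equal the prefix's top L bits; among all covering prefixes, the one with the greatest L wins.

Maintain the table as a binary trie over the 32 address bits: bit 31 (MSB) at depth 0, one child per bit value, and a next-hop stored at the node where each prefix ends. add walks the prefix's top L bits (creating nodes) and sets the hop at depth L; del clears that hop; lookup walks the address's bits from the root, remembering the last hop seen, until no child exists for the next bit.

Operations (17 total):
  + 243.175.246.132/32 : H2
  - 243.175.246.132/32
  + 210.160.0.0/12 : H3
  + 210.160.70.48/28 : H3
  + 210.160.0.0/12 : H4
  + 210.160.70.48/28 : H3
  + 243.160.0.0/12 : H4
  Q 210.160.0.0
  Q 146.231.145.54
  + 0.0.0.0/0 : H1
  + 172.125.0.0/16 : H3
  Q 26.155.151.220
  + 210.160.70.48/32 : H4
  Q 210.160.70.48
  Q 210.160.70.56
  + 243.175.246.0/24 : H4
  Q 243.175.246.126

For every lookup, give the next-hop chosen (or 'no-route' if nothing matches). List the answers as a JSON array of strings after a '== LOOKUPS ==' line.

Trace:
  + 243.175.246.132/32 (H2) depth=32
  del 243.175.246.132/32 (clear depth 32)
  + 210.160.0.0/12 (H3) depth=12
  + 210.160.70.48/28 (H3) depth=28
  + 210.160.0.0/12 (H4) depth=12
  + 210.160.70.48/28 (H3) depth=28
  + 243.160.0.0/12 (H4) depth=12
  Q 210.160.0.0: descend 11010010101000000 ; hops seen [H4] ; pick H4
  Q 146.231.145.54: descend 1 ; hops seen [∅] ; pick no-route
  + 0.0.0.0/0 (H1) depth=0
  + 172.125.0.0/16 (H3) depth=16
  Q 26.155.151.220: descend ε ; hops seen [H1] ; pick H1
  + 210.160.70.48/32 (H4) depth=32
  Q 210.160.70.48: descend 11010010101000000100011000110000 ; hops seen [H1,H4,H3,H4] ; pick H4
  Q 210.160.70.56: descend 1101001010100000010001100011 ; hops seen [H1,H4,H3] ; pick H3
  + 243.175.246.0/24 (H4) depth=24
  Q 243.175.246.126: descend 111100111010111111110110 ; hops seen [H1,H4,H4] ; pick H4

== LOOKUPS ==
["H4","no-route","H1","H4","H3","H4"]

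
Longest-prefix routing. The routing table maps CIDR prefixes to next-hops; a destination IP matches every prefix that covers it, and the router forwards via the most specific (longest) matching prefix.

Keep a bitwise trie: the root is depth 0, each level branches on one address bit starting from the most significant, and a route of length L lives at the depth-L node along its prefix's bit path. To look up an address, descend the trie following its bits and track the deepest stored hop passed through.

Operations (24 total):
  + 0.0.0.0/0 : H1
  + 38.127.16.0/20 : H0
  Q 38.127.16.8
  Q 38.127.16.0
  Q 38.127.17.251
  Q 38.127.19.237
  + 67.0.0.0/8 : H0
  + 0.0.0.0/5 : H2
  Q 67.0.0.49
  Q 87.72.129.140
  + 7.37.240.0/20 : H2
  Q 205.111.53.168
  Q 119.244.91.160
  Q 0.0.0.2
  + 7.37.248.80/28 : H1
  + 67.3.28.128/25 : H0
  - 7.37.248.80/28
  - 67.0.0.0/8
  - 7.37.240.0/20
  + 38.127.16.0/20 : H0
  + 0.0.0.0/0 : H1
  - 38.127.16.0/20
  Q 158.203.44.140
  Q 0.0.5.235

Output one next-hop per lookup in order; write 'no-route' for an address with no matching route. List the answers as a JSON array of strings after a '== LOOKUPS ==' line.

Apply in order:
  add 0.0.0.0/0 -> H1 at depth 0
  add 38.127.16.0/20 -> H0 at depth 20
  ? 38.127.16.8  path d0:H1→d1:-→d2:-→d3:-→d4:-→d5:-→d6:-→d7:-→d8:-→d9:-→d10:-→d11:-→d12:-→d13:-→d14:-→d15:-→d16:-→d17:-→d18:-→d19:-→d20:H0  best=H0
  ? 38.127.16.0  path d0:H1→d1:-→d2:-→d3:-→d4:-→d5:-→d6:-→d7:-→d8:-→d9:-→d10:-→d11:-→d12:-→d13:-→d14:-→d15:-→d16:-→d17:-→d18:-→d19:-→d20:H0  best=H0
  ? 38.127.17.251  path d0:H1→d1:-→d2:-→d3:-→d4:-→d5:-→d6:-→d7:-→d8:-→d9:-→d10:-→d11:-→d12:-→d13:-→d14:-→d15:-→d16:-→d17:-→d18:-→d19:-→d20:H0  best=H0
  ? 38.127.19.237  path d0:H1→d1:-→d2:-→d3:-→d4:-→d5:-→d6:-→d7:-→d8:-→d9:-→d10:-→d11:-→d12:-→d13:-→d14:-→d15:-→d16:-→d17:-→d18:-→d19:-→d20:H0  best=H0
  add 67.0.0.0/8 -> H0 at depth 8
  add 0.0.0.0/5 -> H2 at depth 5
  ? 67.0.0.49  path d0:H1→d1:-→d2:-→d3:-→d4:-→d5:-→d6:-→d7:-→d8:H0  best=H0
  ? 87.72.129.140  path d0:H1→d1:-→d2:-→d3:-  best=H1
  add 7.37.240.0/20 -> H2 at depth 20
  ? 205.111.53.168  path d0:H1  best=H1
  ? 119.244.91.160  path d0:H1→d1:-→d2:-  best=H1
  ? 0.0.0.2  path d0:H1→d1:-→d2:-→d3:-→d4:-→d5:H2  best=H2
  add 7.37.248.80/28 -> H1 at depth 28
  add 67.3.28.128/25 -> H0 at depth 25
  del 7.37.248.80/28 (clear depth 28)
  del 67.0.0.0/8 (clear depth 8)
  del 7.37.240.0/20 (clear depth 20)
  add 38.127.16.0/20 -> H0 at depth 20
  add 0.0.0.0/0 -> H1 at depth 0
  del 38.127.16.0/20 (clear depth 20)
  ? 158.203.44.140  path d0:H1  best=H1
  ? 0.0.5.235  path d0:H1→d1:-→d2:-→d3:-→d4:-→d5:H2  best=H2

== LOOKUPS ==
["H0","H0","H0","H0","H0","H1","H1","H1","H2","H1","H2"]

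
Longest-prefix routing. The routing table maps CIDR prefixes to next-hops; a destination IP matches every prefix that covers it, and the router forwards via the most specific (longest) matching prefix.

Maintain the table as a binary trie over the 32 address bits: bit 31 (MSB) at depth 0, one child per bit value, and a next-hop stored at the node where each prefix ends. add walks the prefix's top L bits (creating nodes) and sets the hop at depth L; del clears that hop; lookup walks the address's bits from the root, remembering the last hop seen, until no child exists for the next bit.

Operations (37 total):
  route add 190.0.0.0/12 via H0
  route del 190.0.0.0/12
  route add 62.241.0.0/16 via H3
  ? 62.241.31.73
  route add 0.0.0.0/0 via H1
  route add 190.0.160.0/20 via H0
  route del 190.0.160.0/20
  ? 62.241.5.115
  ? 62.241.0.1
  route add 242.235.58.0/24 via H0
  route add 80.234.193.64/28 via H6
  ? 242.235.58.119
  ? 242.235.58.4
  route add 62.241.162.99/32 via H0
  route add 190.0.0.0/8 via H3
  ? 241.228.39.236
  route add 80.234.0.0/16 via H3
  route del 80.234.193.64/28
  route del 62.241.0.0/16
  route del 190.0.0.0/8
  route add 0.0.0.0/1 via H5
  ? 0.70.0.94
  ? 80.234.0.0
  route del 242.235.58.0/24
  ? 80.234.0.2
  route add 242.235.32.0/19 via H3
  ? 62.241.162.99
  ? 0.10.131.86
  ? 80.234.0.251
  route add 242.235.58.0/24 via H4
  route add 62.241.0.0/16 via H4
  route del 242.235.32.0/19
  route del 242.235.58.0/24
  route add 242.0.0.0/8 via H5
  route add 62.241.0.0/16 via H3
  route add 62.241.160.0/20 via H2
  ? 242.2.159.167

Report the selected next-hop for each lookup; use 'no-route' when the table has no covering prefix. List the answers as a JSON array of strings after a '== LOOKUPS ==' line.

Apply in order:
  add 190.0.0.0/12 -> H0 at depth 12
  del 190.0.0.0/12 (clear depth 12)
  add 62.241.0.0/16 -> H3 at depth 16
  ? 62.241.31.73  path d0:-→d1:-→d2:-→d3:-→d4:-→d5:-→d6:-→d7:-→d8:-→d9:-→d10:-→d11:-→d12:-→d13:-→d14:-→d15:-→d16:H3  best=H3
  add 0.0.0.0/0 -> H1 at depth 0
  add 190.0.160.0/20 -> H0 at depth 20
  del 190.0.160.0/20 (clear depth 20)
  ? 62.241.5.115  path d0:H1→d1:-→d2:-→d3:-→d4:-→d5:-→d6:-→d7:-→d8:-→d9:-→d10:-→d11:-→d12:-→d13:-→d14:-→d15:-→d16:H3  best=H3
  ? 62.241.0.1  path d0:H1→d1:-→d2:-→d3:-→d4:-→d5:-→d6:-→d7:-→d8:-→d9:-→d10:-→d11:-→d12:-→d13:-→d14:-→d15:-→d16:H3  best=H3
  add 242.235.58.0/24 -> H0 at depth 24
  add 80.234.193.64/28 -> H6 at depth 28
  ? 242.235.58.119  path d0:H1→d1:-→d2:-→d3:-→d4:-→d5:-→d6:-→d7:-→d8:-→d9:-→d10:-→d11:-→d12:-→d13:-→d14:-→d15:-→d16:-→d17:-→d18:-→d19:-→d20:-→d21:-→d22:-→d23:-→d24:H0  best=H0
  ? 242.235.58.4  path d0:H1→d1:-→d2:-→d3:-→d4:-→d5:-→d6:-→d7:-→d8:-→d9:-→d10:-→d11:-→d12:-→d13:-→d14:-→d15:-→d16:-→d17:-→d18:-→d19:-→d20:-→d21:-→d22:-→d23:-→d24:H0  best=H0
  add 62.241.162.99/32 -> H0 at depth 32
  add 190.0.0.0/8 -> H3 at depth 8
  ? 241.228.39.236  path d0:H1→d1:-→d2:-→d3:-→d4:-→d5:-→d6:-  best=H1
  add 80.234.0.0/16 -> H3 at depth 16
  del 80.234.193.64/28 (clear depth 28)
  del 62.241.0.0/16 (clear depth 16)
  del 190.0.0.0/8 (clear depth 8)
  add 0.0.0.0/1 -> H5 at depth 1
  ? 0.70.0.94  path d0:H1→d1:H5→d2:-  best=H5
  ? 80.234.0.0  path d0:H1→d1:H5→d2:-→d3:-→d4:-→d5:-→d6:-→d7:-→d8:-→d9:-→d10:-→d11:-→d12:-→d13:-→d14:-→d15:-→d16:H3  best=H3
  del 242.235.58.0/24 (clear depth 24)
  ? 80.234.0.2  path d0:H1→d1:H5→d2:-→d3:-→d4:-→d5:-→d6:-→d7:-→d8:-→d9:-→d10:-→d11:-→d12:-→d13:-→d14:-→d15:-→d16:H3  best=H3
  add 242.235.32.0/19 -> H3 at depth 19
  ? 62.241.162.99  path d0:H1→d1:H5→d2:-→d3:-→d4:-→d5:-→d6:-→d7:-→d8:-→d9:-→d10:-→d11:-→d12:-→d13:-→d14:-→d15:-→d16:-→d17:-→d18:-→d19:-→d20:-→d21:-→d22:-→d23:-→d24:-→d25:-→d26:-→d27:-→d28:-→d29:-→d30:-→d31:-→d32:H0  best=H0
  ? 0.10.131.86  path d0:H1→d1:H5→d2:-  best=H5
  ? 80.234.0.251  path d0:H1→d1:H5→d2:-→d3:-→d4:-→d5:-→d6:-→d7:-→d8:-→d9:-→d10:-→d11:-→d12:-→d13:-→d14:-→d15:-→d16:H3  best=H3
  add 242.235.58.0/24 -> H4 at depth 24
  add 62.241.0.0/16 -> H4 at depth 16
  del 242.235.32.0/19 (clear depth 19)
  del 242.235.58.0/24 (clear depth 24)
  add 242.0.0.0/8 -> H5 at depth 8
  add 62.241.0.0/16 -> H3 at depth 16
  add 62.241.160.0/20 -> H2 at depth 20
  ? 242.2.159.167  path d0:H1→d1:-→d2:-→d3:-→d4:-→d5:-→d6:-→d7:-→d8:H5  best=H5

== LOOKUPS ==
["H3","H3","H3","H0","H0","H1","H5","H3","H3","H0","H5","H3","H5"]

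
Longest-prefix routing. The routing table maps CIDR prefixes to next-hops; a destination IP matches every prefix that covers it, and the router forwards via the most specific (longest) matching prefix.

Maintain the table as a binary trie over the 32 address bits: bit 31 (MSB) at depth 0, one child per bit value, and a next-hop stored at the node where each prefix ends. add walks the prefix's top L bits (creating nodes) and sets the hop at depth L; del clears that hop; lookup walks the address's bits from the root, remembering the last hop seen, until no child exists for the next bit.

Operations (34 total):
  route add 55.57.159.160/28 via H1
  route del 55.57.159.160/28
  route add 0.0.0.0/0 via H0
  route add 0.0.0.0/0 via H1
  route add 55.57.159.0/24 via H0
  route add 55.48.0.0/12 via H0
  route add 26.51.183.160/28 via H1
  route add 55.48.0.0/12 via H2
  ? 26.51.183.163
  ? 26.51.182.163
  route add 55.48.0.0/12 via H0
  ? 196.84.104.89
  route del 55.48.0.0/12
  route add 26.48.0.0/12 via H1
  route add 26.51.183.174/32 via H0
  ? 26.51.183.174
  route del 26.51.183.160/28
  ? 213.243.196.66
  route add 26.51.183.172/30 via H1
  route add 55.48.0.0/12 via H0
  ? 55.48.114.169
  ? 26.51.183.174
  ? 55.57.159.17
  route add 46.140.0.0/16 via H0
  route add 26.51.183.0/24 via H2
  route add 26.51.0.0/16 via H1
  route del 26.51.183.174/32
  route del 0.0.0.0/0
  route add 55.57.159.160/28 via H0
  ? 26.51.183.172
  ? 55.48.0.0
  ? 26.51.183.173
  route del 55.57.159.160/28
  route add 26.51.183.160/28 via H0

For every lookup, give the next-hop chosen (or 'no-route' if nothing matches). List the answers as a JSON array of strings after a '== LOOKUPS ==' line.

Apply in order:
  + 55.57.159.160/28 (H1) depth=28
  del 55.57.159.160/28 (clear depth 28)
  + 0.0.0.0/0 (H0) depth=0
  + 0.0.0.0/0 (H1) depth=0
  + 55.57.159.0/24 (H0) depth=24
  + 55.48.0.0/12 (H0) depth=12
  + 26.51.183.160/28 (H1) depth=28
  + 55.48.0.0/12 (H2) depth=12
  Q 26.51.183.163: descend 0001101000110011101101111010 ; hops seen [H1,H1] ; pick H1
  Q 26.51.182.163: descend 00011010001100111011011 ; hops seen [H1] ; pick H1
  + 55.48.0.0/12 (H0) depth=12
  Q 196.84.104.89: descend ε ; hops seen [H1] ; pick H1
  del 55.48.0.0/12 (clear depth 12)
  + 26.48.0.0/12 (H1) depth=12
  + 26.51.183.174/32 (H0) depth=32
  Q 26.51.183.174: descend 00011010001100111011011110101110 ; hops seen [H1,H1,H1,H0] ; pick H0
  del 26.51.183.160/28 (clear depth 28)
  Q 213.243.196.66: descend ε ; hops seen [H1] ; pick H1
  + 26.51.183.172/30 (H1) depth=30
  + 55.48.0.0/12 (H0) depth=12
  Q 55.48.114.169: descend 001101110011 ; hops seen [H1,H0] ; pick H0
  Q 26.51.183.174: descend 00011010001100111011011110101110 ; hops seen [H1,H1,H1,H0] ; pick H0
  Q 55.57.159.17: descend 001101110011100110011111 ; hops seen [H1,H0,H0] ; pick H0
  + 46.140.0.0/16 (H0) depth=16
  + 26.51.183.0/24 (H2) depth=24
  + 26.51.0.0/16 (H1) depth=16
  del 26.51.183.174/32 (clear depth 32)
  del 0.0.0.0/0 (clear depth 0)
  + 55.57.159.160/28 (H0) depth=28
  Q 26.51.183.172: descend 000110100011001110110111101011 ; hops seen [H1,H1,H2,H1] ; pick H1
  Q 55.48.0.0: descend 001101110011 ; hops seen [H0] ; pick H0
  Q 26.51.183.173: descend 000110100011001110110111101011 ; hops seen [H1,H1,H2,H1] ; pick H1
  del 55.57.159.160/28 (clear depth 28)
  + 26.51.183.160/28 (H0) depth=28

== LOOKUPS ==
["H1","H1","H1","H0","H1","H0","H0","H0","H1","H0","H1"]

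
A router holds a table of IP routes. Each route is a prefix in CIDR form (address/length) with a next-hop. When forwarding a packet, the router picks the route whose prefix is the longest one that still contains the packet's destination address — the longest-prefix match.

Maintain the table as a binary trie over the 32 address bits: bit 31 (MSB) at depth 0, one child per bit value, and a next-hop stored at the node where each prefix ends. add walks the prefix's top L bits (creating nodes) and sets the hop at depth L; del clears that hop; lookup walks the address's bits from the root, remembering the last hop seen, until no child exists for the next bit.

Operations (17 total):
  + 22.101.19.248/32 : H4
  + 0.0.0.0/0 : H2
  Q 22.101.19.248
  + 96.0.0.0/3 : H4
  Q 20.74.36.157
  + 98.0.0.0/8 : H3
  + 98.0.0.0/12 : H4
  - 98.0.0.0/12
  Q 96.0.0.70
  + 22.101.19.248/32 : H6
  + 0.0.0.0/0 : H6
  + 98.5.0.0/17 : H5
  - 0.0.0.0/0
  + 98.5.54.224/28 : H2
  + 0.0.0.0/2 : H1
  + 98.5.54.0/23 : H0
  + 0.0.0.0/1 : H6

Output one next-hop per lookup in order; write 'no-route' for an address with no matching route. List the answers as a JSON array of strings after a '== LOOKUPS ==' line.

Apply in order:
  add 22.101.19.248/32 -> H4 at depth 32
  add 0.0.0.0/0 -> H2 at depth 0
  Q 22.101.19.248: descend 00010110011001010001001111111000 ; hops seen [H2,H4] ; pick H4
  add 96.0.0.0/3 -> H4 at depth 3
  Q 20.74.36.157: descend 000101 ; hops seen [H2] ; pick H2
  add 98.0.0.0/8 -> H3 at depth 8
  add 98.0.0.0/12 -> H4 at depth 12
  - 98.0.0.0/12 clear@12
  Q 96.0.0.70: descend 011000 ; hops seen [H2,H4] ; pick H4
  add 22.101.19.248/32 -> H6 at depth 32
  add 0.0.0.0/0 -> H6 at depth 0
  add 98.5.0.0/17 -> H5 at depth 17
  - 0.0.0.0/0 clear@0
  add 98.5.54.224/28 -> H2 at depth 28
  add 0.0.0.0/2 -> H1 at depth 2
  add 98.5.54.0/23 -> H0 at depth 23
  add 0.0.0.0/1 -> H6 at depth 1

== LOOKUPS ==
["H4","H2","H4"]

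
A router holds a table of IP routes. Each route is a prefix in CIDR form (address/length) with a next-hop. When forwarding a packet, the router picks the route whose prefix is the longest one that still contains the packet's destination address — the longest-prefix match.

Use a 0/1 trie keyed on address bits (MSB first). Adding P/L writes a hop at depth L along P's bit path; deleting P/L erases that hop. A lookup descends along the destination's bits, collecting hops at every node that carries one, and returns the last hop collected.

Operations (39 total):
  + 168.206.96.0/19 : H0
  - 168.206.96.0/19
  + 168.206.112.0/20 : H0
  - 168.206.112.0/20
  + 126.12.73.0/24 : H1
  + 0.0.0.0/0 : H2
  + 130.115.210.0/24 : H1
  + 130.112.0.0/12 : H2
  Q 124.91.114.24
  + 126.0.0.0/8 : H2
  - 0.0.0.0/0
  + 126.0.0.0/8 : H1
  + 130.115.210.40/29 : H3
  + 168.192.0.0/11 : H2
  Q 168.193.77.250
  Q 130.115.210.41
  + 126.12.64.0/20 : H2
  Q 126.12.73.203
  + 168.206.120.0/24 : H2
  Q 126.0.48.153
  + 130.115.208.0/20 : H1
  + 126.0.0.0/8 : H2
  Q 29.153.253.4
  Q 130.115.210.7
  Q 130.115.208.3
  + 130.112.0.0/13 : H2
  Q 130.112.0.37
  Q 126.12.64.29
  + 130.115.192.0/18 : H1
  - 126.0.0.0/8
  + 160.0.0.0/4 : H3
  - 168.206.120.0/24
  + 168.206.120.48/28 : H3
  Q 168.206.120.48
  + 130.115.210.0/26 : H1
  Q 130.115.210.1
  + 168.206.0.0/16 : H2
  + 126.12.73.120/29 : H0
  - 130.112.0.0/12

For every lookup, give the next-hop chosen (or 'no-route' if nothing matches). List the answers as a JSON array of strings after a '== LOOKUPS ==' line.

Apply in order:
  + 168.206.96.0/19 (H0) depth=19
  - 168.206.96.0/19 clear@19
  + 168.206.112.0/20 (H0) depth=20
  - 168.206.112.0/20 clear@20
  + 126.12.73.0/24 (H1) depth=24
  + 0.0.0.0/0 (H2) depth=0
  + 130.115.210.0/24 (H1) depth=24
  + 130.112.0.0/12 (H2) depth=12
  lookup 124.91.114.24: bits 011111 walk d0:H2→d1:-→d2:-→d3:-→d4:-→d5:-→d6:- -> H2
  + 126.0.0.0/8 (H2) depth=8
  - 0.0.0.0/0 clear@0
  + 126.0.0.0/8 (H1) depth=8
  + 130.115.210.40/29 (H3) depth=29
  + 168.192.0.0/11 (H2) depth=11
  lookup 168.193.77.250: bits 101010001100 walk d0:-→d1:-→d2:-→d3:-→d4:-→d5:-→d6:-→d7:-→d8:-→d9:-→d10:-→d11:H2→d12:- -> H2
  lookup 130.115.210.41: bits 10000010011100111101001000101 walk d0:-→d1:-→d2:-→d3:-→d4:-→d5:-→d6:-→d7:-→d8:-→d9:-→d10:-→d11:-→d12:H2→d13:-→d14:-→d15:-→d16:-→d17:-→d18:-→d19:-→d20:-→d21:-→d22:-→d23:-→d24:H1→d25:-→d26:-→d27:-→d28:-→d29:H3 -> H3
  + 126.12.64.0/20 (H2) depth=20
  lookup 126.12.73.203: bits 011111100000110001001001 walk d0:-→d1:-→d2:-→d3:-→d4:-→d5:-→d6:-→d7:-→d8:H1→d9:-→d10:-→d11:-→d12:-→d13:-→d14:-→d15:-→d16:-→d17:-→d18:-→d19:-→d20:H2→d21:-→d22:-→d23:-→d24:H1 -> H1
  + 168.206.120.0/24 (H2) depth=24
  lookup 126.0.48.153: bits 011111100000 walk d0:-→d1:-→d2:-→d3:-→d4:-→d5:-→d6:-→d7:-→d8:H1→d9:-→d10:-→d11:-→d12:- -> H1
  + 130.115.208.0/20 (H1) depth=20
  + 126.0.0.0/8 (H2) depth=8
  lookup 29.153.253.4: bits 0 walk d0:-→d1:- -> no-route
  lookup 130.115.210.7: bits 10000010011100111101001000 walk d0:-→d1:-→d2:-→d3:-→d4:-→d5:-→d6:-→d7:-→d8:-→d9:-→d10:-→d11:-→d12:H2→d13:-→d14:-→d15:-→d16:-→d17:-→d18:-→d19:-→d20:H1→d21:-→d22:-→d23:-→d24:H1→d25:-→d26:- -> H1
  lookup 130.115.208.3: bits 1000001001110011110100 walk d0:-→d1:-→d2:-→d3:-→d4:-→d5:-→d6:-→d7:-→d8:-→d9:-→d10:-→d11:-→d12:H2→d13:-→d14:-→d15:-→d16:-→d17:-→d18:-→d19:-→d20:H1→d21:-→d22:- -> H1
  + 130.112.0.0/13 (H2) depth=13
  lookup 130.112.0.37: bits 10000010011100 walk d0:-→d1:-→d2:-→d3:-→d4:-→d5:-→d6:-→d7:-→d8:-→d9:-→d10:-→d11:-→d12:H2→d13:H2→d14:- -> H2
  lookup 126.12.64.29: bits 01111110000011000100 walk d0:-→d1:-→d2:-→d3:-→d4:-→d5:-→d6:-→d7:-→d8:H2→d9:-→d10:-→d11:-→d12:-→d13:-→d14:-→d15:-→d16:-→d17:-→d18:-→d19:-→d20:H2 -> H2
  + 130.115.192.0/18 (H1) depth=18
  - 126.0.0.0/8 clear@8
  + 160.0.0.0/4 (H3) depth=4
  - 168.206.120.0/24 clear@24
  + 168.206.120.48/28 (H3) depth=28
  lookup 168.206.120.48: bits 1010100011001110011110000011 walk d0:-→d1:-→d2:-→d3:-→d4:H3→d5:-→d6:-→d7:-→d8:-→d9:-→d10:-→d11:H2→d12:-→d13:-→d14:-→d15:-→d16:-→d17:-→d18:-→d19:-→d20:-→d21:-→d22:-→d23:-→d24:-→d25:-→d26:-→d27:-→d28:H3 -> H3
  + 130.115.210.0/26 (H1) depth=26
  lookup 130.115.210.1: bits 10000010011100111101001000 walk d0:-→d1:-→d2:-→d3:-→d4:-→d5:-→d6:-→d7:-→d8:-→d9:-→d10:-→d11:-→d12:H2→d13:H2→d14:-→d15:-→d16:-→d17:-→d18:H1→d19:-→d20:H1→d21:-→d22:-→d23:-→d24:H1→d25:-→d26:H1 -> H1
  + 168.206.0.0/16 (H2) depth=16
  + 126.12.73.120/29 (H0) depth=29
  - 130.112.0.0/12 clear@12

== LOOKUPS ==
["H2","H2","H3","H1","H1","no-route","H1","H1","H2","H2","H3","H1"]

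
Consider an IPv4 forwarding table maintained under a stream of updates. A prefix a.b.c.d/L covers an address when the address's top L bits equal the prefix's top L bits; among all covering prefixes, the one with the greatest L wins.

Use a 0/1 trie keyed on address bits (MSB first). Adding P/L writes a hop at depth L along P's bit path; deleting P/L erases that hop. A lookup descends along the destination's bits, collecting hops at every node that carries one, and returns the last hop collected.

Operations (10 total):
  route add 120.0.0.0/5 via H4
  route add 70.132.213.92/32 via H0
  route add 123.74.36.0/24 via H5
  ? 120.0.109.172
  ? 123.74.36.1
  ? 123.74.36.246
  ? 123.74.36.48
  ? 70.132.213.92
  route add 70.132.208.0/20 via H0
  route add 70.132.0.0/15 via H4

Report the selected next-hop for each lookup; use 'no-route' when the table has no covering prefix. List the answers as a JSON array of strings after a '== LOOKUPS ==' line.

Process each operation:
  add 120.0.0.0/5 -> H4 at depth 5
  add 70.132.213.92/32 -> H0 at depth 32
  add 123.74.36.0/24 -> H5 at depth 24
  Q 120.0.109.172: descend 011110 ; hops seen [H4] ; pick H4
  Q 123.74.36.1: descend 011110110100101000100100 ; hops seen [H4,H5] ; pick H5
  Q 123.74.36.246: descend 011110110100101000100100 ; hops seen [H4,H5] ; pick H5
  Q 123.74.36.48: descend 011110110100101000100100 ; hops seen [H4,H5] ; pick H5
  Q 70.132.213.92: descend 01000110100001001101010101011100 ; hops seen [H0] ; pick H0
  add 70.132.208.0/20 -> H0 at depth 20
  add 70.132.0.0/15 -> H4 at depth 15

== LOOKUPS ==
["H4","H5","H5","H5","H0"]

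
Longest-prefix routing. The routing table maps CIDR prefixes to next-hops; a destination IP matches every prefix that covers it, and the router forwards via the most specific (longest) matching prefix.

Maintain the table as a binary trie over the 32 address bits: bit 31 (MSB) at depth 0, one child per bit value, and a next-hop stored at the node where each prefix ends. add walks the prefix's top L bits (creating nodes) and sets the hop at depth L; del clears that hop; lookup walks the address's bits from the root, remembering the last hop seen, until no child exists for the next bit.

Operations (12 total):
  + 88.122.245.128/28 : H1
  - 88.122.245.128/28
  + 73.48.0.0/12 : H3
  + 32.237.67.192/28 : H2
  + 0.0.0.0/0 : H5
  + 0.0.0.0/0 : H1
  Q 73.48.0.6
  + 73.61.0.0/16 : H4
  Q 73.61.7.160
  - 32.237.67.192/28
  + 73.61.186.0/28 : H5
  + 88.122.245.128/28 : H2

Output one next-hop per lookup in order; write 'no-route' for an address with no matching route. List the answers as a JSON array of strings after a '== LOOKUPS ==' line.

Apply in order:
  add 88.122.245.128/28 -> H1 at depth 28
  del 88.122.245.128/28 (clear depth 28)
  add 73.48.0.0/12 -> H3 at depth 12
  add 32.237.67.192/28 -> H2 at depth 28
  add 0.0.0.0/0 -> H5 at depth 0
  add 0.0.0.0/0 -> H1 at depth 0
  Q 73.48.0.6: descend 010010010011 ; hops seen [H1,H3] ; pick H3
  add 73.61.0.0/16 -> H4 at depth 16
  Q 73.61.7.160: descend 0100100100111101 ; hops seen [H1,H3,H4] ; pick H4
  del 32.237.67.192/28 (clear depth 28)
  add 73.61.186.0/28 -> H5 at depth 28
  add 88.122.245.128/28 -> H2 at depth 28

== LOOKUPS ==
["H3","H4"]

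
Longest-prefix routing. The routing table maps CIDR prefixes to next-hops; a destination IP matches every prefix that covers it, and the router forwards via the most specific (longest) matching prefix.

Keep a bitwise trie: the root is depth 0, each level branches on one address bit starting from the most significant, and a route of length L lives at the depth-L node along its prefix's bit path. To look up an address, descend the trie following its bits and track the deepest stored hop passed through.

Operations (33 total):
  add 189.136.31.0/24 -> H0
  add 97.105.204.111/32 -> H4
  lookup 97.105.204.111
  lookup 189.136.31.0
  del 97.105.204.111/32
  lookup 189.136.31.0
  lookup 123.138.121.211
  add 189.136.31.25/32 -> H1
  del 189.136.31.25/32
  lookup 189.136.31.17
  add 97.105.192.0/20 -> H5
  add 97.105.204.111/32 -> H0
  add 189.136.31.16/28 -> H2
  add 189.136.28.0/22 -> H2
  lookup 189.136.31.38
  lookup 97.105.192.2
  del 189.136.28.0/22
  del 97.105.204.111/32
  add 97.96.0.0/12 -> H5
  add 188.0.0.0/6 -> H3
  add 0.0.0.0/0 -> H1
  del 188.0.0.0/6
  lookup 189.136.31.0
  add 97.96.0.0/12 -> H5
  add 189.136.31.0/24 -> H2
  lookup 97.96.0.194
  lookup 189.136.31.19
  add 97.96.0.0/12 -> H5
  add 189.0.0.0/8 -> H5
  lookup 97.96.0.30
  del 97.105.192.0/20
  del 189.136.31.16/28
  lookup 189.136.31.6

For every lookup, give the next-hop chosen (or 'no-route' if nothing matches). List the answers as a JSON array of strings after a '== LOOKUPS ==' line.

Trace:
  add 189.136.31.0/24 -> H0 at depth 24
  add 97.105.204.111/32 -> H4 at depth 32
  Q 97.105.204.111: descend 01100001011010011100110001101111 ; hops seen [H4] ; pick H4
  Q 189.136.31.0: descend 101111011000100000011111 ; hops seen [H0] ; pick H0
  - 97.105.204.111/32 clear@32
  Q 189.136.31.0: descend 101111011000100000011111 ; hops seen [H0] ; pick H0
  Q 123.138.121.211: descend 011 ; hops seen [∅] ; pick no-route
  add 189.136.31.25/32 -> H1 at depth 32
  - 189.136.31.25/32 clear@32
  Q 189.136.31.17: descend 1011110110001000000111110001 ; hops seen [H0] ; pick H0
  add 97.105.192.0/20 -> H5 at depth 20
  add 97.105.204.111/32 -> H0 at depth 32
  add 189.136.31.16/28 -> H2 at depth 28
  add 189.136.28.0/22 -> H2 at depth 22
  Q 189.136.31.38: descend 10111101100010000001111100 ; hops seen [H2,H0] ; pick H0
  Q 97.105.192.2: descend 01100001011010011100 ; hops seen [H5] ; pick H5
  - 189.136.28.0/22 clear@22
  - 97.105.204.111/32 clear@32
  add 97.96.0.0/12 -> H5 at depth 12
  add 188.0.0.0/6 -> H3 at depth 6
  add 0.0.0.0/0 -> H1 at depth 0
  - 188.0.0.0/6 clear@6
  Q 189.136.31.0: descend 101111011000100000011111000 ; hops seen [H1,H0] ; pick H0
  add 97.96.0.0/12 -> H5 at depth 12
  add 189.136.31.0/24 -> H2 at depth 24
  Q 97.96.0.194: descend 011000010110 ; hops seen [H1,H5] ; pick H5
  Q 189.136.31.19: descend 1011110110001000000111110001 ; hops seen [H1,H2,H2] ; pick H2
  add 97.96.0.0/12 -> H5 at depth 12
  add 189.0.0.0/8 -> H5 at depth 8
  Q 97.96.0.30: descend 011000010110 ; hops seen [H1,H5] ; pick H5
  - 97.105.192.0/20 clear@20
  - 189.136.31.16/28 clear@28
  Q 189.136.31.6: descend 101111011000100000011111000 ; hops seen [H1,H5,H2] ; pick H2

== LOOKUPS ==
["H4","H0","H0","no-route","H0","H0","H5","H0","H5","H2","H5","H2"]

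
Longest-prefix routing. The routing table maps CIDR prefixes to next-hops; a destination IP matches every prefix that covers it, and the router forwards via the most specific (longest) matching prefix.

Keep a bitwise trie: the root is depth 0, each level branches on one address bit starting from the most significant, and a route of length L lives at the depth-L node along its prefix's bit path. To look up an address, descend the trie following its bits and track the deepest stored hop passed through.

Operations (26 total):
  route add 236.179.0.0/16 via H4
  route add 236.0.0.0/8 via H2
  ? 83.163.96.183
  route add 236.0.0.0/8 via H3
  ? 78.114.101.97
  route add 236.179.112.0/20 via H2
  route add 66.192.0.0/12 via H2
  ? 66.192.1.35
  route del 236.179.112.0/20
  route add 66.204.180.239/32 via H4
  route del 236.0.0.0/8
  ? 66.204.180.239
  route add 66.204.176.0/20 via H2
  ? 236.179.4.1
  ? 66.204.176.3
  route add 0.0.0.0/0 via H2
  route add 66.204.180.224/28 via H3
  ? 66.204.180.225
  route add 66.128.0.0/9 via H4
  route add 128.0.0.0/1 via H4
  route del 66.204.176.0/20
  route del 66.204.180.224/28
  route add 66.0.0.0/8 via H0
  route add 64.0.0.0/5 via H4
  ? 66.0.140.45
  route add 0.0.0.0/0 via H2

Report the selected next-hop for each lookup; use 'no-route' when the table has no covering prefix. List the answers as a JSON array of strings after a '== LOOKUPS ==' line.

Apply in order:
  add 236.179.0.0/16 -> H4 at depth 16
  add 236.0.0.0/8 -> H2 at depth 8
  ? 83.163.96.183  path d0:-  best=no-route
  add 236.0.0.0/8 -> H3 at depth 8
  ? 78.114.101.97  path d0:-  best=no-route
  add 236.179.112.0/20 -> H2 at depth 20
  add 66.192.0.0/12 -> H2 at depth 12
  ? 66.192.1.35  path d0:-→d1:-→d2:-→d3:-→d4:-→d5:-→d6:-→d7:-→d8:-→d9:-→d10:-→d11:-→d12:H2  best=H2
  - 236.179.112.0/20 clear@20
  add 66.204.180.239/32 -> H4 at depth 32
  - 236.0.0.0/8 clear@8
  ? 66.204.180.239  path d0:-→d1:-→d2:-→d3:-→d4:-→d5:-→d6:-→d7:-→d8:-→d9:-→d10:-→d11:-→d12:H2→d13:-→d14:-→d15:-→d16:-→d17:-→d18:-→d19:-→d20:-→d21:-→d22:-→d23:-→d24:-→d25:-→d26:-→d27:-→d28:-→d29:-→d30:-→d31:-→d32:H4  best=H4
  add 66.204.176.0/20 -> H2 at depth 20
  ? 236.179.4.1  path d0:-→d1:-→d2:-→d3:-→d4:-→d5:-→d6:-→d7:-→d8:-→d9:-→d10:-→d11:-→d12:-→d13:-→d14:-→d15:-→d16:H4→d17:-  best=H4
  ? 66.204.176.3  path d0:-→d1:-→d2:-→d3:-→d4:-→d5:-→d6:-→d7:-→d8:-→d9:-→d10:-→d11:-→d12:H2→d13:-→d14:-→d15:-→d16:-→d17:-→d18:-→d19:-→d20:H2→d21:-  best=H2
  add 0.0.0.0/0 -> H2 at depth 0
  add 66.204.180.224/28 -> H3 at depth 28
  ? 66.204.180.225  path d0:H2→d1:-→d2:-→d3:-→d4:-→d5:-→d6:-→d7:-→d8:-→d9:-→d10:-→d11:-→d12:H2→d13:-→d14:-→d15:-→d16:-→d17:-→d18:-→d19:-→d20:H2→d21:-→d22:-→d23:-→d24:-→d25:-→d26:-→d27:-→d28:H3  best=H3
  add 66.128.0.0/9 -> H4 at depth 9
  add 128.0.0.0/1 -> H4 at depth 1
  - 66.204.176.0/20 clear@20
  - 66.204.180.224/28 clear@28
  add 66.0.0.0/8 -> H0 at depth 8
  add 64.0.0.0/5 -> H4 at depth 5
  ? 66.0.140.45  path d0:H2→d1:-→d2:-→d3:-→d4:-→d5:H4→d6:-→d7:-→d8:H0  best=H0
  add 0.0.0.0/0 -> H2 at depth 0

== LOOKUPS ==
["no-route","no-route","H2","H4","H4","H2","H3","H0"]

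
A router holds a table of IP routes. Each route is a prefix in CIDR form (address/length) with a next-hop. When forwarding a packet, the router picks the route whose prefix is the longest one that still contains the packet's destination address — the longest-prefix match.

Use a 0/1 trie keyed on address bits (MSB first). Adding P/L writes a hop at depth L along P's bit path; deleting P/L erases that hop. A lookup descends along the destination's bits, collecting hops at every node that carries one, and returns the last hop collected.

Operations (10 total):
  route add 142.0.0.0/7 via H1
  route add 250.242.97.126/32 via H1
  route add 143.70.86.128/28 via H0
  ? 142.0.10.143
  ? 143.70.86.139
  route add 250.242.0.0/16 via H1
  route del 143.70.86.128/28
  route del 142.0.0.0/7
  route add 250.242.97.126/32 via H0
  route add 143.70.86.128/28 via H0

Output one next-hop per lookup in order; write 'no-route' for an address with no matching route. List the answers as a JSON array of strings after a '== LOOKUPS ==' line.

Trace:
  + 142.0.0.0/7 (H1) depth=7
  + 250.242.97.126/32 (H1) depth=32
  + 143.70.86.128/28 (H0) depth=28
  lookup 142.0.10.143: bits 1000111 walk d0:-→d1:-→d2:-→d3:-→d4:-→d5:-→d6:-→d7:H1 -> H1
  lookup 143.70.86.139: bits 1000111101000110010101101000 walk d0:-→d1:-→d2:-→d3:-→d4:-→d5:-→d6:-→d7:H1→d8:-→d9:-→d10:-→d11:-→d12:-→d13:-→d14:-→d15:-→d16:-→d17:-→d18:-→d19:-→d20:-→d21:-→d22:-→d23:-→d24:-→d25:-→d26:-→d27:-→d28:H0 -> H0
  + 250.242.0.0/16 (H1) depth=16
  del 143.70.86.128/28 (clear depth 28)
  del 142.0.0.0/7 (clear depth 7)
  + 250.242.97.126/32 (H0) depth=32
  + 143.70.86.128/28 (H0) depth=28

== LOOKUPS ==
["H1","H0"]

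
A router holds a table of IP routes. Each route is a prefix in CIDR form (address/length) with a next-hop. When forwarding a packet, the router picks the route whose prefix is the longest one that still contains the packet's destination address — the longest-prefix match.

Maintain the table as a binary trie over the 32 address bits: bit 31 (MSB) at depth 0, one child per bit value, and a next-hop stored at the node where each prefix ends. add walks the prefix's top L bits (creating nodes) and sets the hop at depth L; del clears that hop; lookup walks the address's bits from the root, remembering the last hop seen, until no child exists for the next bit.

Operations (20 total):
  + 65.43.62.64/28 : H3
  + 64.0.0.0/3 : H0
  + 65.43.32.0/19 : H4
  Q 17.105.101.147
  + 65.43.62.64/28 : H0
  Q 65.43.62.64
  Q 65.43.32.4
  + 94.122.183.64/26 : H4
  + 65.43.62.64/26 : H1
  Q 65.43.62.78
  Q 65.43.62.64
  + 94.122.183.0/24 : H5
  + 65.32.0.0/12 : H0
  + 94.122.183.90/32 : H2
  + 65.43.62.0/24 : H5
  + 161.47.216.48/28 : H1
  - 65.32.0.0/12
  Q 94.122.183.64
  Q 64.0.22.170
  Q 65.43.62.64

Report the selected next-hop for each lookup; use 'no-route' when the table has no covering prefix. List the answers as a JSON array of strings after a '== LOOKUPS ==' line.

Trace:
  add 65.43.62.64/28 -> H3 at depth 28
  add 64.0.0.0/3 -> H0 at depth 3
  add 65.43.32.0/19 -> H4 at depth 19
  lookup 17.105.101.147: bits 0 walk d0:-→d1:- -> no-route
  add 65.43.62.64/28 -> H0 at depth 28
  lookup 65.43.62.64: bits 0100000100101011001111100100 walk d0:-→d1:-→d2:-→d3:H0→d4:-→d5:-→d6:-→d7:-→d8:-→d9:-→d10:-→d11:-→d12:-→d13:-→d14:-→d15:-→d16:-→d17:-→d18:-→d19:H4→d20:-→d21:-→d22:-→d23:-→d24:-→d25:-→d26:-→d27:-→d28:H0 -> H0
  lookup 65.43.32.4: bits 0100000100101011001 walk d0:-→d1:-→d2:-→d3:H0→d4:-→d5:-→d6:-→d7:-→d8:-→d9:-→d10:-→d11:-→d12:-→d13:-→d14:-→d15:-→d16:-→d17:-→d18:-→d19:H4 -> H4
  add 94.122.183.64/26 -> H4 at depth 26
  add 65.43.62.64/26 -> H1 at depth 26
  lookup 65.43.62.78: bits 0100000100101011001111100100 walk d0:-→d1:-→d2:-→d3:H0→d4:-→d5:-→d6:-→d7:-→d8:-→d9:-→d10:-→d11:-→d12:-→d13:-→d14:-→d15:-→d16:-→d17:-→d18:-→d19:H4→d20:-→d21:-→d22:-→d23:-→d24:-→d25:-→d26:H1→d27:-→d28:H0 -> H0
  lookup 65.43.62.64: bits 0100000100101011001111100100 walk d0:-→d1:-→d2:-→d3:H0→d4:-→d5:-→d6:-→d7:-→d8:-→d9:-→d10:-→d11:-→d12:-→d13:-→d14:-→d15:-→d16:-→d17:-→d18:-→d19:H4→d20:-→d21:-→d22:-→d23:-→d24:-→d25:-→d26:H1→d27:-→d28:H0 -> H0
  add 94.122.183.0/24 -> H5 at depth 24
  add 65.32.0.0/12 -> H0 at depth 12
  add 94.122.183.90/32 -> H2 at depth 32
  add 65.43.62.0/24 -> H5 at depth 24
  add 161.47.216.48/28 -> H1 at depth 28
  - 65.32.0.0/12 clear@12
  lookup 94.122.183.64: bits 010111100111101010110111010 walk d0:-→d1:-→d2:-→d3:H0→d4:-→d5:-→d6:-→d7:-→d8:-→d9:-→d10:-→d11:-→d12:-→d13:-→d14:-→d15:-→d16:-→d17:-→d18:-→d19:-→d20:-→d21:-→d22:-→d23:-→d24:H5→d25:-→d26:H4→d27:- -> H4
  lookup 64.0.22.170: bits 0100000 walk d0:-→d1:-→d2:-→d3:H0→d4:-→d5:-→d6:-→d7:- -> H0
  lookup 65.43.62.64: bits 0100000100101011001111100100 walk d0:-→d1:-→d2:-→d3:H0→d4:-→d5:-→d6:-→d7:-→d8:-→d9:-→d10:-→d11:-→d12:-→d13:-→d14:-→d15:-→d16:-→d17:-→d18:-→d19:H4→d20:-→d21:-→d22:-→d23:-→d24:H5→d25:-→d26:H1→d27:-→d28:H0 -> H0

== LOOKUPS ==
["no-route","H0","H4","H0","H0","H4","H0","H0"]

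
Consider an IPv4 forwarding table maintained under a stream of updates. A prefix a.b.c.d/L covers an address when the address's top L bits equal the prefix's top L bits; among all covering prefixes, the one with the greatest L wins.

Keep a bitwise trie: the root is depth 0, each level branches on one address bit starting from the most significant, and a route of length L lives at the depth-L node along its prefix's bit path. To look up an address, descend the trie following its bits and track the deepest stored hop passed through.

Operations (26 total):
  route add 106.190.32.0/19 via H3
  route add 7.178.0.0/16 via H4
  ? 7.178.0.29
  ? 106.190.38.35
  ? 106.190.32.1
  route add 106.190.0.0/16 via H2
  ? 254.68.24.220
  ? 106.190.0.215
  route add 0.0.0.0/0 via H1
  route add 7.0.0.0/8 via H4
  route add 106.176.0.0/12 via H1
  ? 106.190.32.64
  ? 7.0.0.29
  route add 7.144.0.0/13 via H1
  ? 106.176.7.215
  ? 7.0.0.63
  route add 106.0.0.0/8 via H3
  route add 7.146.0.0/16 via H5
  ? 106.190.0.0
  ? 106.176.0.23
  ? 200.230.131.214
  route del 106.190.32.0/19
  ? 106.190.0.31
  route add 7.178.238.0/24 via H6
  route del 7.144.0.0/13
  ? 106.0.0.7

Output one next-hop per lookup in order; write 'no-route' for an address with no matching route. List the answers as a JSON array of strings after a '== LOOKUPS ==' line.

Process each operation:
  + 106.190.32.0/19 (H3) depth=19
  + 7.178.0.0/16 (H4) depth=16
  ? 7.178.0.29  path d0:-→d1:-→d2:-→d3:-→d4:-→d5:-→d6:-→d7:-→d8:-→d9:-→d10:-→d11:-→d12:-→d13:-→d14:-→d15:-→d16:H4  best=H4
  ? 106.190.38.35  path d0:-→d1:-→d2:-→d3:-→d4:-→d5:-→d6:-→d7:-→d8:-→d9:-→d10:-→d11:-→d12:-→d13:-→d14:-→d15:-→d16:-→d17:-→d18:-→d19:H3  best=H3
  ? 106.190.32.1  path d0:-→d1:-→d2:-→d3:-→d4:-→d5:-→d6:-→d7:-→d8:-→d9:-→d10:-→d11:-→d12:-→d13:-→d14:-→d15:-→d16:-→d17:-→d18:-→d19:H3  best=H3
  + 106.190.0.0/16 (H2) depth=16
  ? 254.68.24.220  path d0:-  best=no-route
  ? 106.190.0.215  path d0:-→d1:-→d2:-→d3:-→d4:-→d5:-→d6:-→d7:-→d8:-→d9:-→d10:-→d11:-→d12:-→d13:-→d14:-→d15:-→d16:H2→d17:-→d18:-  best=H2
  + 0.0.0.0/0 (H1) depth=0
  + 7.0.0.0/8 (H4) depth=8
  + 106.176.0.0/12 (H1) depth=12
  ? 106.190.32.64  path d0:H1→d1:-→d2:-→d3:-→d4:-→d5:-→d6:-→d7:-→d8:-→d9:-→d10:-→d11:-→d12:H1→d13:-→d14:-→d15:-→d16:H2→d17:-→d18:-→d19:H3  best=H3
  ? 7.0.0.29  path d0:H1→d1:-→d2:-→d3:-→d4:-→d5:-→d6:-→d7:-→d8:H4  best=H4
  + 7.144.0.0/13 (H1) depth=13
  ? 106.176.7.215  path d0:H1→d1:-→d2:-→d3:-→d4:-→d5:-→d6:-→d7:-→d8:-→d9:-→d10:-→d11:-→d12:H1  best=H1
  ? 7.0.0.63  path d0:H1→d1:-→d2:-→d3:-→d4:-→d5:-→d6:-→d7:-→d8:H4  best=H4
  + 106.0.0.0/8 (H3) depth=8
  + 7.146.0.0/16 (H5) depth=16
  ? 106.190.0.0  path d0:H1→d1:-→d2:-→d3:-→d4:-→d5:-→d6:-→d7:-→d8:H3→d9:-→d10:-→d11:-→d12:H1→d13:-→d14:-→d15:-→d16:H2→d17:-→d18:-  best=H2
  ? 106.176.0.23  path d0:H1→d1:-→d2:-→d3:-→d4:-→d5:-→d6:-→d7:-→d8:H3→d9:-→d10:-→d11:-→d12:H1  best=H1
  ? 200.230.131.214  path d0:H1  best=H1
  del 106.190.32.0/19 (clear depth 19)
  ? 106.190.0.31  path d0:H1→d1:-→d2:-→d3:-→d4:-→d5:-→d6:-→d7:-→d8:H3→d9:-→d10:-→d11:-→d12:H1→d13:-→d14:-→d15:-→d16:H2→d17:-→d18:-  best=H2
  + 7.178.238.0/24 (H6) depth=24
  del 7.144.0.0/13 (clear depth 13)
  ? 106.0.0.7  path d0:H1→d1:-→d2:-→d3:-→d4:-→d5:-→d6:-→d7:-→d8:H3  best=H3

== LOOKUPS ==
["H4","H3","H3","no-route","H2","H3","H4","H1","H4","H2","H1","H1","H2","H3"]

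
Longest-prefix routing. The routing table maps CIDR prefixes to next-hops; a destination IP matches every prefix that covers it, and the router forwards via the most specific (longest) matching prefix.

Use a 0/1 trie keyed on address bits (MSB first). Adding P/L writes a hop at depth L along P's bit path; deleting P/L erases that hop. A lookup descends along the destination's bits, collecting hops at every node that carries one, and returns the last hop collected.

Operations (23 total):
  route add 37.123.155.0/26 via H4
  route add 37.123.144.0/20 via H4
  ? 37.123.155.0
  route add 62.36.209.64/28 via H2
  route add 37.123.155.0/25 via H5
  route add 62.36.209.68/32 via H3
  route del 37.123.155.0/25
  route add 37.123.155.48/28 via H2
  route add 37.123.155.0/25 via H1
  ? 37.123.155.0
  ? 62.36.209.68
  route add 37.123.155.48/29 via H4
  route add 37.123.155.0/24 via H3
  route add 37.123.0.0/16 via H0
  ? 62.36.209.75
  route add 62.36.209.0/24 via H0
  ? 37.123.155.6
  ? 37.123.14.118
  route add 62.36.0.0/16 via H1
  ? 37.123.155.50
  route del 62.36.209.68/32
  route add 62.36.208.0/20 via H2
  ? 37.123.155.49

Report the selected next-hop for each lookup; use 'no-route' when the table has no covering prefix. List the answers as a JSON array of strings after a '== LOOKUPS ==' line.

Process each operation:
  add 37.123.155.0/26 -> H4 at depth 26
  add 37.123.144.0/20 -> H4 at depth 20
  ? 37.123.155.0  path d0:-→d1:-→d2:-→d3:-→d4:-→d5:-→d6:-→d7:-→d8:-→d9:-→d10:-→d11:-→d12:-→d13:-→d14:-→d15:-→d16:-→d17:-→d18:-→d19:-→d20:H4→d21:-→d22:-→d23:-→d24:-→d25:-→d26:H4  best=H4
  add 62.36.209.64/28 -> H2 at depth 28
  add 37.123.155.0/25 -> H5 at depth 25
  add 62.36.209.68/32 -> H3 at depth 32
  del 37.123.155.0/25 (clear depth 25)
  add 37.123.155.48/28 -> H2 at depth 28
  add 37.123.155.0/25 -> H1 at depth 25
  ? 37.123.155.0  path d0:-→d1:-→d2:-→d3:-→d4:-→d5:-→d6:-→d7:-→d8:-→d9:-→d10:-→d11:-→d12:-→d13:-→d14:-→d15:-→d16:-→d17:-→d18:-→d19:-→d20:H4→d21:-→d22:-→d23:-→d24:-→d25:H1→d26:H4  best=H4
  ? 62.36.209.68  path d0:-→d1:-→d2:-→d3:-→d4:-→d5:-→d6:-→d7:-→d8:-→d9:-→d10:-→d11:-→d12:-→d13:-→d14:-→d15:-→d16:-→d17:-→d18:-→d19:-→d20:-→d21:-→d22:-→d23:-→d24:-→d25:-→d26:-→d27:-→d28:H2→d29:-→d30:-→d31:-→d32:H3  best=H3
  add 37.123.155.48/29 -> H4 at depth 29
  add 37.123.155.0/24 -> H3 at depth 24
  add 37.123.0.0/16 -> H0 at depth 16
  ? 62.36.209.75  path d0:-→d1:-→d2:-→d3:-→d4:-→d5:-→d6:-→d7:-→d8:-→d9:-→d10:-→d11:-→d12:-→d13:-→d14:-→d15:-→d16:-→d17:-→d18:-→d19:-→d20:-→d21:-→d22:-→d23:-→d24:-→d25:-→d26:-→d27:-→d28:H2  best=H2
  add 62.36.209.0/24 -> H0 at depth 24
  ? 37.123.155.6  path d0:-→d1:-→d2:-→d3:-→d4:-→d5:-→d6:-→d7:-→d8:-→d9:-→d10:-→d11:-→d12:-→d13:-→d14:-→d15:-→d16:H0→d17:-→d18:-→d19:-→d20:H4→d21:-→d22:-→d23:-→d24:H3→d25:H1→d26:H4  best=H4
  ? 37.123.14.118  path d0:-→d1:-→d2:-→d3:-→d4:-→d5:-→d6:-→d7:-→d8:-→d9:-→d10:-→d11:-→d12:-→d13:-→d14:-→d15:-→d16:H0  best=H0
  add 62.36.0.0/16 -> H1 at depth 16
  ? 37.123.155.50  path d0:-→d1:-→d2:-→d3:-→d4:-→d5:-→d6:-→d7:-→d8:-→d9:-→d10:-→d11:-→d12:-→d13:-→d14:-→d15:-→d16:H0→d17:-→d18:-→d19:-→d20:H4→d21:-→d22:-→d23:-→d24:H3→d25:H1→d26:H4→d27:-→d28:H2→d29:H4  best=H4
  del 62.36.209.68/32 (clear depth 32)
  add 62.36.208.0/20 -> H2 at depth 20
  ? 37.123.155.49  path d0:-→d1:-→d2:-→d3:-→d4:-→d5:-→d6:-→d7:-→d8:-→d9:-→d10:-→d11:-→d12:-→d13:-→d14:-→d15:-→d16:H0→d17:-→d18:-→d19:-→d20:H4→d21:-→d22:-→d23:-→d24:H3→d25:H1→d26:H4→d27:-→d28:H2→d29:H4  best=H4

== LOOKUPS ==
["H4","H4","H3","H2","H4","H0","H4","H4"]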